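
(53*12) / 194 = 318 / 97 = 3.28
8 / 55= 0.15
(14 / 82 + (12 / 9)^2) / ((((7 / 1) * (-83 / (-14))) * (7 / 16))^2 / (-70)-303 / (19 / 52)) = -139888640 / 59873082813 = -0.00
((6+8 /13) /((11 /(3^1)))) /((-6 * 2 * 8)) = -43 /2288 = -0.02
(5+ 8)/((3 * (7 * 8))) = 13/168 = 0.08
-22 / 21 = -1.05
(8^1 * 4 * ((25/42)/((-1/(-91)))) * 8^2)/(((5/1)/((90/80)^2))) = 28080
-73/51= -1.43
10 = 10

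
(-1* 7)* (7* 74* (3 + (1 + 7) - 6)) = -18130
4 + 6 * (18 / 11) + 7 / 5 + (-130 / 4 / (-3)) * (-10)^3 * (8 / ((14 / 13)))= -92932423 / 1155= -80460.97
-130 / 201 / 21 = -130 / 4221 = -0.03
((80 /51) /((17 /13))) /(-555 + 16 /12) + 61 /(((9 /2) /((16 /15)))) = 936876208 /64803915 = 14.46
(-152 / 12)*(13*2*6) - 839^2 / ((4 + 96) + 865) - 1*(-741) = -1964.45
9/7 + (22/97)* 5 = 1643/679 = 2.42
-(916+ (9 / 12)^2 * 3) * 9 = -132147 / 16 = -8259.19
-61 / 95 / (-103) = 61 / 9785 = 0.01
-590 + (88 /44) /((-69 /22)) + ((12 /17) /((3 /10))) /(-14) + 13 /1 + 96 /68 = -4732771 /8211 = -576.39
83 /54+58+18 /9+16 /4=65.54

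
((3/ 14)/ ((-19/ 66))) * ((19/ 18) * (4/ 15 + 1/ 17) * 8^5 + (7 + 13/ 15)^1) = -284411842/ 33915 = -8386.02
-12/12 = -1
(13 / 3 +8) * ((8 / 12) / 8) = 37 / 36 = 1.03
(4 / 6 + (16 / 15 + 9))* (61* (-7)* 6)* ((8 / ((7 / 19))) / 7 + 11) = -1938946 / 5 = -387789.20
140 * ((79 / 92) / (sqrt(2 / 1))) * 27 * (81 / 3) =2015685 * sqrt(2) / 46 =61969.76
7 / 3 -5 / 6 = 3 / 2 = 1.50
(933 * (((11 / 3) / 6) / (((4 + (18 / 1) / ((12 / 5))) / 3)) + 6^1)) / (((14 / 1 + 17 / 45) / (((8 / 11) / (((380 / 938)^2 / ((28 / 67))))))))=43740196920 / 59092451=740.20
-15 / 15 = -1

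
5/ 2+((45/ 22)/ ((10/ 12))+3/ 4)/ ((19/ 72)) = 6121/ 418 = 14.64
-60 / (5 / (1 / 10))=-6 / 5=-1.20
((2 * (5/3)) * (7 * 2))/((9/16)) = 2240/27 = 82.96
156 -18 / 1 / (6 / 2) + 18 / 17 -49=1735 / 17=102.06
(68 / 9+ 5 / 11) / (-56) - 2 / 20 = -6737 / 27720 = -0.24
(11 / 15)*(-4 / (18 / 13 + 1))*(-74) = 42328 / 465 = 91.03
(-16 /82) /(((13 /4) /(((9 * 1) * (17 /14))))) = -2448 /3731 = -0.66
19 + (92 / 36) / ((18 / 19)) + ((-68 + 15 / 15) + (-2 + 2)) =-7339 / 162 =-45.30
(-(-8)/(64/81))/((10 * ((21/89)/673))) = 1617219/560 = 2887.89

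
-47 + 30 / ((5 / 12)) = 25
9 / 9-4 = -3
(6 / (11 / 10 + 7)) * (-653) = -13060 / 27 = -483.70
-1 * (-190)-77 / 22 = 373 / 2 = 186.50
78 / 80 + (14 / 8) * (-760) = -1329.02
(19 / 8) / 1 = 19 / 8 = 2.38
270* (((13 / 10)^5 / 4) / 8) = 31.33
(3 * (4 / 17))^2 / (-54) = -8 / 867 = -0.01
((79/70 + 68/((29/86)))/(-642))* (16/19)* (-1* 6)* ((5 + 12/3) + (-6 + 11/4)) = 18935946/2063495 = 9.18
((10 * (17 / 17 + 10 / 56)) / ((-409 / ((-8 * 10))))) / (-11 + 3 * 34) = 6600 / 260533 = 0.03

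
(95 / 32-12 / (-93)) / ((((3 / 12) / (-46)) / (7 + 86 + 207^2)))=-1517548809 / 62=-24476593.69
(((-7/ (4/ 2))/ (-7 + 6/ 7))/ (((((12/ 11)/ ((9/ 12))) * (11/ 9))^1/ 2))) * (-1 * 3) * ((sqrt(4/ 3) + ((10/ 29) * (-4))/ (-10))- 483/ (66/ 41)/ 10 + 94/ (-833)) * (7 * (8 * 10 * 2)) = 30112809993/ 466378- 61740 * sqrt(3)/ 43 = 62080.49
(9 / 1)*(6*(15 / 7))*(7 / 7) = 810 / 7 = 115.71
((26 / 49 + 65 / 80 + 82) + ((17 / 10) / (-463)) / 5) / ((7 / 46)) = 17395254453 / 31761800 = 547.68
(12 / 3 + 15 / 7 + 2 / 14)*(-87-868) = -42020 / 7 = -6002.86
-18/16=-9/8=-1.12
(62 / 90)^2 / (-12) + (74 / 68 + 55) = 23153713 / 413100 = 56.05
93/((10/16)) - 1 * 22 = 634/5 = 126.80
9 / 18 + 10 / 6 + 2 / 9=43 / 18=2.39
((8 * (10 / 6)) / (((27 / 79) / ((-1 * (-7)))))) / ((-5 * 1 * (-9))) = 4424 / 729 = 6.07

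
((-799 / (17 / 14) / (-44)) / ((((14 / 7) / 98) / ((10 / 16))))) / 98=1645 / 352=4.67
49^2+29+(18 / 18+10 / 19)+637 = 58302 / 19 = 3068.53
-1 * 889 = -889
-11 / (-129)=11 / 129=0.09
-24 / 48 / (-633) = 0.00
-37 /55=-0.67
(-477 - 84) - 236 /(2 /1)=-679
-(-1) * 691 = 691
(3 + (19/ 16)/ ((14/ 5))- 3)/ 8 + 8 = 14431/ 1792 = 8.05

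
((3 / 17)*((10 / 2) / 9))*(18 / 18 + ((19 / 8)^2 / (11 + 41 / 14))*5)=18875 / 63648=0.30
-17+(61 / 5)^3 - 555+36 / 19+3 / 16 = 47345349 / 38000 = 1245.93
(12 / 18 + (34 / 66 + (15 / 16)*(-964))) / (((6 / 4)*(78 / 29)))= -1151677 / 5148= -223.71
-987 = -987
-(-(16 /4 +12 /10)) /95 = 26 /475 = 0.05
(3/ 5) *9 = 27/ 5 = 5.40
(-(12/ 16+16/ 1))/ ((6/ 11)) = -737/ 24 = -30.71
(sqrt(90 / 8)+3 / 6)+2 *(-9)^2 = 3 *sqrt(5) / 2+325 / 2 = 165.85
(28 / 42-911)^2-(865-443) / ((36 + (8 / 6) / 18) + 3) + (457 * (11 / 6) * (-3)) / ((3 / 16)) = 815290.64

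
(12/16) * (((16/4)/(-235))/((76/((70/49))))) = -3/12502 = -0.00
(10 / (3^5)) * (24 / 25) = 16 / 405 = 0.04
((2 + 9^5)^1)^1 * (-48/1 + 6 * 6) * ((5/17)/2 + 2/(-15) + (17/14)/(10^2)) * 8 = -436268788/2975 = -146644.97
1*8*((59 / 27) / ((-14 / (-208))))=49088 / 189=259.72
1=1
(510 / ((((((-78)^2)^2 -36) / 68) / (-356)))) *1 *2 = -411536 / 616917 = -0.67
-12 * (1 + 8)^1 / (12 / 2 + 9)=-36 / 5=-7.20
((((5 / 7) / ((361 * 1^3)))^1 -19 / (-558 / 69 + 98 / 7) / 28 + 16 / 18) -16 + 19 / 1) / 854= 46718747 / 10565851968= 0.00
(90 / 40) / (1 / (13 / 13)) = 9 / 4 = 2.25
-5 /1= -5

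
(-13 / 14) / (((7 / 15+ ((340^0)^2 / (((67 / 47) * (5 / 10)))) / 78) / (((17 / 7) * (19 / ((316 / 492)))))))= -6747772005 / 49022344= -137.65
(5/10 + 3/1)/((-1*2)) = -7/4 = -1.75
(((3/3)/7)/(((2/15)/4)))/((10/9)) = 27/7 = 3.86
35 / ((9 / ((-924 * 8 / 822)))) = -43120 / 1233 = -34.97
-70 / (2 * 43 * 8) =-35 / 344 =-0.10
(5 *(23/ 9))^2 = 13225/ 81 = 163.27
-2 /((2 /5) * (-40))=0.12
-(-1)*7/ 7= 1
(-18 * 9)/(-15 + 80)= -162/65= -2.49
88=88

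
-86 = -86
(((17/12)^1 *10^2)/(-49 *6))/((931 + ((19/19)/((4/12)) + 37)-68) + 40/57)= -8075/15144234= -0.00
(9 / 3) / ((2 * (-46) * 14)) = -3 / 1288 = -0.00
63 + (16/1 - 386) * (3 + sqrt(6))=-1953.31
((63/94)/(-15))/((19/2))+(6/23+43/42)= 5520779/4313190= 1.28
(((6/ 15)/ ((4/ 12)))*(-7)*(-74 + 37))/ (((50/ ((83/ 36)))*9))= 21497/ 13500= 1.59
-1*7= -7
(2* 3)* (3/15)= 6/5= 1.20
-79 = -79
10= 10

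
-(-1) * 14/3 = 14/3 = 4.67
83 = 83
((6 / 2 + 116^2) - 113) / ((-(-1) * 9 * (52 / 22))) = 73403 / 117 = 627.38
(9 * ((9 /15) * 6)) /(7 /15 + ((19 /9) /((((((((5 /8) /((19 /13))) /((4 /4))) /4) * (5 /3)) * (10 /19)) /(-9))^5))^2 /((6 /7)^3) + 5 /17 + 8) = 106076417458843253552913665771484375 /1535720634185494388563849413238543212076727435499335081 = 0.00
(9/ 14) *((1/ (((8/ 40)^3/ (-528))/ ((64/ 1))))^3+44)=-339144081407999999802/ 7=-48449154486857142828.86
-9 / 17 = -0.53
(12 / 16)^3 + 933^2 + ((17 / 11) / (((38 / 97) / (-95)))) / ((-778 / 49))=238395215197 / 273856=870513.03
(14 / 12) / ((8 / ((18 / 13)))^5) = 137781 / 760408064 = 0.00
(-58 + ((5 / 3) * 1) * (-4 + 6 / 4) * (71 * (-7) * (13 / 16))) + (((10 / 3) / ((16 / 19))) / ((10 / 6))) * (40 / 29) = 1627.83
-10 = -10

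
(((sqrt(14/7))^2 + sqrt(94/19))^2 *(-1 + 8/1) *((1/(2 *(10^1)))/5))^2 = 833 *sqrt(1786)/45125 + 704081/902500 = 1.56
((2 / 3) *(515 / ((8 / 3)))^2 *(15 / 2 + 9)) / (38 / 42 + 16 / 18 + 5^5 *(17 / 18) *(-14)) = -1654208325 / 166592768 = -9.93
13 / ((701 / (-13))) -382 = -267951 / 701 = -382.24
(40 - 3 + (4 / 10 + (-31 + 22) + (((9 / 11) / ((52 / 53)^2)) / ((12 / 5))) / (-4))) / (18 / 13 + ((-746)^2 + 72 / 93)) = 2088398483 / 41051628766720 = 0.00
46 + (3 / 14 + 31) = 1081 / 14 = 77.21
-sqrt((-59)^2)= -59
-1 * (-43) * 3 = 129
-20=-20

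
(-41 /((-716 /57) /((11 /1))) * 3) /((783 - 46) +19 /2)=0.14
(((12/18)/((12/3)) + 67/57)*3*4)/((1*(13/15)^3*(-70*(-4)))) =103275/1168804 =0.09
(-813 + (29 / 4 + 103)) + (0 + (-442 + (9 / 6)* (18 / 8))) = -9131 / 8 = -1141.38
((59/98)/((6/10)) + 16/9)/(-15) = -2453/13230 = -0.19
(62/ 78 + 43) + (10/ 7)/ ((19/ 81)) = 258754/ 5187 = 49.89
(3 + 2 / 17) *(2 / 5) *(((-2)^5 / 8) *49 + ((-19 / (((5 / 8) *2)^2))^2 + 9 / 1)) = -2592654 / 53125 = -48.80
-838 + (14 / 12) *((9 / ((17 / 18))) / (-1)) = -14435 / 17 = -849.12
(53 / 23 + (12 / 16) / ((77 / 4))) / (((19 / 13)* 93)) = 0.02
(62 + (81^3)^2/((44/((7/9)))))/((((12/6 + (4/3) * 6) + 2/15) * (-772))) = -3295011299865/5163136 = -638180.23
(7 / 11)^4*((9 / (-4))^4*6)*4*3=141776649 / 468512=302.61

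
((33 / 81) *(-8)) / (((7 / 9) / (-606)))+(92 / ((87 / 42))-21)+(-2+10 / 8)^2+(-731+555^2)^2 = 306707357038067 / 3248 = 94429604999.40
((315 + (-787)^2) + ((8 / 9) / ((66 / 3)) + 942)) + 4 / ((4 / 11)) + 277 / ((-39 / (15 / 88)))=6390066503 / 10296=620635.83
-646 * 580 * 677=-253658360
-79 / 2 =-39.50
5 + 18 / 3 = 11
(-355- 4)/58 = -359/58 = -6.19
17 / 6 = 2.83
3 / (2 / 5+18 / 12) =30 / 19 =1.58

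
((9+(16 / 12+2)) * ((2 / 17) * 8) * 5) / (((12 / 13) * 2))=4810 / 153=31.44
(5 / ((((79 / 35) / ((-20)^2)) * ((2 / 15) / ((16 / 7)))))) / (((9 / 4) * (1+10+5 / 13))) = 593.00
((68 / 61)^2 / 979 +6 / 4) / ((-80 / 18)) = -19688085 / 58285744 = -0.34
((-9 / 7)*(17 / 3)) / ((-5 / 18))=918 / 35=26.23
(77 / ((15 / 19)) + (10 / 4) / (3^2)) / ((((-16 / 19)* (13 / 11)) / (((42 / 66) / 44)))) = -1170799 / 823680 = -1.42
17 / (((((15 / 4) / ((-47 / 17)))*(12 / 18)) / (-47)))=4418 / 5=883.60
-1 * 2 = -2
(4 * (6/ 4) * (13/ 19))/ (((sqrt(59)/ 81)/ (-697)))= -4403646 * sqrt(59)/ 1121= -30173.99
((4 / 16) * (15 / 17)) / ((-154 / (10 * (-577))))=43275 / 5236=8.26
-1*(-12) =12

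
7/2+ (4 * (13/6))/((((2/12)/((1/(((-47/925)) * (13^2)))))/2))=-10523/1222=-8.61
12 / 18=0.67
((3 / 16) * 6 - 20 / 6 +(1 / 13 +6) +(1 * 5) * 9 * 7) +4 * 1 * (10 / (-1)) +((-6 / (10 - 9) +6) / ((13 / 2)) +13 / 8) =43757 / 156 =280.49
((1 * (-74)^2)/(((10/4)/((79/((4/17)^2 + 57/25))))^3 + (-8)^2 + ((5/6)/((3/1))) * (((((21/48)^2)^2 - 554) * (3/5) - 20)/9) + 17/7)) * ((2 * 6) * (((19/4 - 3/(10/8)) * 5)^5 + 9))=1627156293202034249425586871552000/6141665787468292965965551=264937290.55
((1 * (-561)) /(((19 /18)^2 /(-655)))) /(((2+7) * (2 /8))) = 52913520 /361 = 146574.85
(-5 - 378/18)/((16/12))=-39/2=-19.50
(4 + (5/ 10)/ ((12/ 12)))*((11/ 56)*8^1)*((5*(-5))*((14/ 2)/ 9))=-275/ 2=-137.50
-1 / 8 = -0.12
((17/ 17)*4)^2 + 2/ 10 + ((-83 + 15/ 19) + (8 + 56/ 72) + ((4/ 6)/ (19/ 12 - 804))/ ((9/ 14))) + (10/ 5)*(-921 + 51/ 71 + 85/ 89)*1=-98629805387944/ 52023031605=-1895.89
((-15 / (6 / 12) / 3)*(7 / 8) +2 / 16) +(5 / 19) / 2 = -1291 / 152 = -8.49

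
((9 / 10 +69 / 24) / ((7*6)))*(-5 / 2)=-151 / 672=-0.22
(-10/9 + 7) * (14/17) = 742/153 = 4.85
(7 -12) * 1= -5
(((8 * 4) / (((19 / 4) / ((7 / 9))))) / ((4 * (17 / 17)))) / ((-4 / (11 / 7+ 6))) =-424 / 171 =-2.48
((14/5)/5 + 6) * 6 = 984/25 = 39.36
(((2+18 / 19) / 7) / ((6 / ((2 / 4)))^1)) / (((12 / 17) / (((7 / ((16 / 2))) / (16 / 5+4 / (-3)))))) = 0.02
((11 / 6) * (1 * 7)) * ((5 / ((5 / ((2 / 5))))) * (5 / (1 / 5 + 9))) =2.79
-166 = -166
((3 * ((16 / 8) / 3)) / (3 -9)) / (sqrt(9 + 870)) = -sqrt(879) / 2637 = -0.01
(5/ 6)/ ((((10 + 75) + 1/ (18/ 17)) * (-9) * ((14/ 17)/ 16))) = -40/ 1911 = -0.02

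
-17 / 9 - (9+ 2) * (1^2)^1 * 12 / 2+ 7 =-548 / 9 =-60.89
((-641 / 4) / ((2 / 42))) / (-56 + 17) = 4487 / 52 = 86.29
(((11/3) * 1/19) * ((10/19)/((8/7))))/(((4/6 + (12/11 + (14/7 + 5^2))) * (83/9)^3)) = 3087315/783551746172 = 0.00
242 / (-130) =-121 / 65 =-1.86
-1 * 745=-745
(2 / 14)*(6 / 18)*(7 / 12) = 1 / 36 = 0.03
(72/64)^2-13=-751/64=-11.73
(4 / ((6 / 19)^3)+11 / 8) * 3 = 27733 / 72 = 385.18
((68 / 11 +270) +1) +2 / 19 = 57953 / 209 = 277.29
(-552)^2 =304704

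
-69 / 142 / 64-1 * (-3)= 2.99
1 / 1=1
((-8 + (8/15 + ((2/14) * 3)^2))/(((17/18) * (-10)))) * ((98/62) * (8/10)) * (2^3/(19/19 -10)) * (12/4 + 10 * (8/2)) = -7365728/197625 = -37.27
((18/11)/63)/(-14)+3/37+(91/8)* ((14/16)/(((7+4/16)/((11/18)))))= 152936761/166563936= 0.92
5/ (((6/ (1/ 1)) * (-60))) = -1/ 72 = -0.01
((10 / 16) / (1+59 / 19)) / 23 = 95 / 14352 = 0.01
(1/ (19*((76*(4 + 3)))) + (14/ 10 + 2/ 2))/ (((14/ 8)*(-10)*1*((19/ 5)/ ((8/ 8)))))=-121301/ 3360910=-0.04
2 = 2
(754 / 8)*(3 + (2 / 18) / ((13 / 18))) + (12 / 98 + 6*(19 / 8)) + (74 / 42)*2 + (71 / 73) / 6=1127858 / 3577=315.31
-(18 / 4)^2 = -81 / 4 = -20.25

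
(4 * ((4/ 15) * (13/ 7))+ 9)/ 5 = 1153/ 525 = 2.20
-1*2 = -2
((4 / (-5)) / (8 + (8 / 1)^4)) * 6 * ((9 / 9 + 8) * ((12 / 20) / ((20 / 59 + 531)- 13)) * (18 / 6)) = -0.00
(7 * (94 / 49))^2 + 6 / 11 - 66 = 61916 / 539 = 114.87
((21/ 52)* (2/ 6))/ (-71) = -7/ 3692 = -0.00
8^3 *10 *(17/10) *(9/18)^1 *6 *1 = 26112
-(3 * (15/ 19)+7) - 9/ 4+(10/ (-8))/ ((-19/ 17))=-21/ 2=-10.50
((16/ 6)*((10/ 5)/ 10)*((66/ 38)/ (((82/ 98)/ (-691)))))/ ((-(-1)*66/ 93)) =-4198516/ 3895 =-1077.92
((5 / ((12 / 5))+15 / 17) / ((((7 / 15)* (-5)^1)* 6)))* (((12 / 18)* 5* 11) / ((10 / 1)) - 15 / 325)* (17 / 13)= -42713 / 42588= -1.00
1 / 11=0.09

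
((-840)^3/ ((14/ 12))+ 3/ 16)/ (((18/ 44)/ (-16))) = 59609087978/ 3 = 19869695992.67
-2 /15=-0.13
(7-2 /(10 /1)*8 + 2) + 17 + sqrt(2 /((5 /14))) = 2*sqrt(35) /5 + 122 /5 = 26.77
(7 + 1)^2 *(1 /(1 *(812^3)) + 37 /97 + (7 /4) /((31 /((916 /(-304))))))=6464701657609 /477941940791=13.53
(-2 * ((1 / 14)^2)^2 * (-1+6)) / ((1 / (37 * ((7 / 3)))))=-185 / 8232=-0.02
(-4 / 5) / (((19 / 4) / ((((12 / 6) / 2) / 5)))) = -16 / 475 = -0.03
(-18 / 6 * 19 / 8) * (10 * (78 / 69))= -3705 / 46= -80.54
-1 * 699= -699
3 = 3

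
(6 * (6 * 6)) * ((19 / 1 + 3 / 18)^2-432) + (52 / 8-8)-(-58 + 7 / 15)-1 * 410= -14315.97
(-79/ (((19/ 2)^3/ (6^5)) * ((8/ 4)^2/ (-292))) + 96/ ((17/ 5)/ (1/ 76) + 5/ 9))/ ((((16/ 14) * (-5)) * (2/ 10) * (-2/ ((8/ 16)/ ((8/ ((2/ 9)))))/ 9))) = 914502878163/ 319711708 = 2860.40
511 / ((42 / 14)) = 511 / 3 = 170.33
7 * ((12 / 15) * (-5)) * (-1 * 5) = 140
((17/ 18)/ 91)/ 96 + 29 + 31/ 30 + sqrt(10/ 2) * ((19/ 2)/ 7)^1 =19 * sqrt(5)/ 14 + 23613493/ 786240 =33.07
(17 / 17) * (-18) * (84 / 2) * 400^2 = -120960000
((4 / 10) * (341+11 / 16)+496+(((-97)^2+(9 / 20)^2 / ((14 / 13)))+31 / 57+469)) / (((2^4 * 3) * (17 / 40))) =3355241081 / 6511680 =515.27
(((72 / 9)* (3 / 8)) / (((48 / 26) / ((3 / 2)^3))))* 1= 351 / 64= 5.48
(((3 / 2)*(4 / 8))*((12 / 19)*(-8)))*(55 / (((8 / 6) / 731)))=-2171070 / 19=-114266.84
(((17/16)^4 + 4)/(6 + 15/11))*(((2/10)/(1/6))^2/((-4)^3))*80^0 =-760463/47185920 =-0.02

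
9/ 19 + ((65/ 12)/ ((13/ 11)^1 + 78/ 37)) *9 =119703/ 7828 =15.29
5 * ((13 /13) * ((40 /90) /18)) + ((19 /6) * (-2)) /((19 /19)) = -503 /81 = -6.21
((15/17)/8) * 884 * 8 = 780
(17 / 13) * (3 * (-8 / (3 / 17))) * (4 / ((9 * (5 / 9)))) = -9248 / 65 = -142.28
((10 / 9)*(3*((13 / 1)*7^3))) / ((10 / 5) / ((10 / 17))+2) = 222950 / 81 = 2752.47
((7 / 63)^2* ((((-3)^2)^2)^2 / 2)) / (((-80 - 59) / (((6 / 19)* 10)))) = -2430 / 2641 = -0.92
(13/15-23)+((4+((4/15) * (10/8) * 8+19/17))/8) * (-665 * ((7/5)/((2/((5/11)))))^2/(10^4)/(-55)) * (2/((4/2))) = -480775908751/21721920000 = -22.13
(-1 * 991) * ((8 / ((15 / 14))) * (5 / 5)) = -110992 / 15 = -7399.47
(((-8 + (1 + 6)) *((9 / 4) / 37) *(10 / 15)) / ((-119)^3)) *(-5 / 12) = -5 / 498807064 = -0.00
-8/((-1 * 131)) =8/131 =0.06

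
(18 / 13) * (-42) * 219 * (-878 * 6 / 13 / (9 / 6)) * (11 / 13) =6396068448 / 2197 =2911273.76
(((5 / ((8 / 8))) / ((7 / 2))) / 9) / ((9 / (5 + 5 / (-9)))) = 400 / 5103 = 0.08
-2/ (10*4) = -1/ 20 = -0.05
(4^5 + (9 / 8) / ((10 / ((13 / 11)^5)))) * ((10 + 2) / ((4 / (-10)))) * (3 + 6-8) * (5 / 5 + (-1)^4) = -39589918671 / 644204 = -61455.56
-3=-3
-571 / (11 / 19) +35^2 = 2626 / 11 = 238.73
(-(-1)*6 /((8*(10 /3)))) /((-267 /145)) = -87 /712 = -0.12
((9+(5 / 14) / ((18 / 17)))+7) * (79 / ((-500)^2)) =0.01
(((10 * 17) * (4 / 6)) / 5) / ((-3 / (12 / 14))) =-6.48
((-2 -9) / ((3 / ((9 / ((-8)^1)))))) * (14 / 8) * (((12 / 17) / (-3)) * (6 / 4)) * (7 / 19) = -4851 / 5168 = -0.94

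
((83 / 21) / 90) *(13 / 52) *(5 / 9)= 83 / 13608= 0.01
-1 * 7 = -7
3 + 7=10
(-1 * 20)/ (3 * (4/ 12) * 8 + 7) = -4/ 3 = -1.33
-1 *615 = -615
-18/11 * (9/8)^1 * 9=-729/44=-16.57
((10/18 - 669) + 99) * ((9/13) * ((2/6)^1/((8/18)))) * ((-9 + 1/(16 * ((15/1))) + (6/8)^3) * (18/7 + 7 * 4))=902734925/11648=77501.28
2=2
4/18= 2/9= 0.22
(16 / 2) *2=16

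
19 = 19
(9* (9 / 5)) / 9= 9 / 5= 1.80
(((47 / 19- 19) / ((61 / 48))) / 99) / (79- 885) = 2512 / 15413541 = 0.00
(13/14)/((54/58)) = 1.00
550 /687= 0.80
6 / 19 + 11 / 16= 305 / 304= 1.00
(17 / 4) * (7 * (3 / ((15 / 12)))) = 357 / 5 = 71.40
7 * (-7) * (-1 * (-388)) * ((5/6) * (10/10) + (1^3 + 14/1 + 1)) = -960106/3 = -320035.33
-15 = -15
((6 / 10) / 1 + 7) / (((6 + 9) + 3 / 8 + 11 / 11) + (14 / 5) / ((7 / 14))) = 304 / 879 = 0.35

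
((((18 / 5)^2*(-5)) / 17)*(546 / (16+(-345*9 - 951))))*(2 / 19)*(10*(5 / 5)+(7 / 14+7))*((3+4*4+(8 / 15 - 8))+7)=14343966 / 815575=17.59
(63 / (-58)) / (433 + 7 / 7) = -9 / 3596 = -0.00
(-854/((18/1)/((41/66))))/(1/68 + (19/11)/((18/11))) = -27.54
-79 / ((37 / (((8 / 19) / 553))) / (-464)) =0.75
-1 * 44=-44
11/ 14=0.79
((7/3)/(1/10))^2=544.44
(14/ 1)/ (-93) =-14/ 93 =-0.15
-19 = -19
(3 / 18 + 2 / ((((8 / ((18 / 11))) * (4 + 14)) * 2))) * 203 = 9541 / 264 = 36.14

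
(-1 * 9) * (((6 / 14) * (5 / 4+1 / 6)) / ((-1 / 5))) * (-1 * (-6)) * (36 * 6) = 247860 / 7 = 35408.57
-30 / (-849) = 10 / 283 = 0.04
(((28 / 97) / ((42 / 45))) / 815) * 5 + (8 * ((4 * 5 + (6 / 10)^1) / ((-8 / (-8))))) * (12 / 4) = 39084942 / 79055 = 494.40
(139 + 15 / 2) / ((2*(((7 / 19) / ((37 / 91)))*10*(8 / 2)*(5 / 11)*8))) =2265769 / 4076800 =0.56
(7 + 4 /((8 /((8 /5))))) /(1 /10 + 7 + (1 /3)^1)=234 /223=1.05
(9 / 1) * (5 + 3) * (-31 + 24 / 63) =-15432 / 7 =-2204.57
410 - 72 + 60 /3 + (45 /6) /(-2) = 1417 /4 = 354.25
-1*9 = -9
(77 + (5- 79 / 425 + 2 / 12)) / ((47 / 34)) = 209051 / 3525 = 59.31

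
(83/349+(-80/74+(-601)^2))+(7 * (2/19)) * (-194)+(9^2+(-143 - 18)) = 88564675388/245347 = 360977.21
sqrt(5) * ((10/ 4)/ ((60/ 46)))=23 * sqrt(5)/ 12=4.29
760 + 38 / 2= 779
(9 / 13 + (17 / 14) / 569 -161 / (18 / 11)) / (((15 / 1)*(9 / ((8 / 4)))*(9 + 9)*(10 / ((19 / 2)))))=-865007053 / 11324067300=-0.08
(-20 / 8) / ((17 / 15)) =-75 / 34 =-2.21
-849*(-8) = 6792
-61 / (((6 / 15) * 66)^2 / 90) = -7625 / 968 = -7.88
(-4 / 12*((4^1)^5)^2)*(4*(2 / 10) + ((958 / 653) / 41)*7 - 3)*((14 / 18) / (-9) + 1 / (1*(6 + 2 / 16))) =1854739054592 / 35420679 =52363.17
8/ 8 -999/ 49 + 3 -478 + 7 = -23882/ 49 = -487.39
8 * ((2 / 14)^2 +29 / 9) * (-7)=-181.59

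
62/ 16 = 3.88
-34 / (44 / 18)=-13.91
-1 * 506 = -506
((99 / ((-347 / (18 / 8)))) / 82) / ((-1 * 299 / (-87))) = -77517 / 34030984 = -0.00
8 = 8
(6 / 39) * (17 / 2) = 17 / 13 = 1.31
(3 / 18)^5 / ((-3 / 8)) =-1 / 2916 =-0.00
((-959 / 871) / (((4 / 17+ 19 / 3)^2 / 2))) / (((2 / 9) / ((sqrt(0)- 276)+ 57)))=4916381589 / 97747975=50.30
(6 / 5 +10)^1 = 56 / 5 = 11.20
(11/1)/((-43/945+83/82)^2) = 66051701100/5611358281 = 11.77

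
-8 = -8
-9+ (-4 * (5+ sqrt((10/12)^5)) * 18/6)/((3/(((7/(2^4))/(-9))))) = -289/36+ 175 * sqrt(30)/7776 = -7.90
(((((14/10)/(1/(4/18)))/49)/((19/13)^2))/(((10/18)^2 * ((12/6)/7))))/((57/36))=18252/857375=0.02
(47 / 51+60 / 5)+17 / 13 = 9434 / 663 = 14.23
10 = 10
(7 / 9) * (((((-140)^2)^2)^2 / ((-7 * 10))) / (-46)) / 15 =1475789056000000 / 621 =2376471909822.87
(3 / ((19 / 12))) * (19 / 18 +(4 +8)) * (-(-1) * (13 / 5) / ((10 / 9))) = 5499 / 95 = 57.88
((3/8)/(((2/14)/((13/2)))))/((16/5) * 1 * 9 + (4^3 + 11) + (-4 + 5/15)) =4095/24032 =0.17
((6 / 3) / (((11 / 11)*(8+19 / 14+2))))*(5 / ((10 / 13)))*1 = 182 / 159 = 1.14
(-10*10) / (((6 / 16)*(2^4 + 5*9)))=-800 / 183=-4.37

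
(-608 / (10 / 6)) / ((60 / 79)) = -12008 / 25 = -480.32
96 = 96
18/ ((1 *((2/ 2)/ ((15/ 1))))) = 270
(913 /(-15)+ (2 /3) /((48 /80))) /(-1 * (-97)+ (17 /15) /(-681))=-0.62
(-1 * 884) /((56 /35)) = -1105 /2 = -552.50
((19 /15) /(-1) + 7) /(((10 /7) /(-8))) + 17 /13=-30029 /975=-30.80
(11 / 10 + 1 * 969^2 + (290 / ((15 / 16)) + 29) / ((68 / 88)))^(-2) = 0.00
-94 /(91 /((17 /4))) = -4.39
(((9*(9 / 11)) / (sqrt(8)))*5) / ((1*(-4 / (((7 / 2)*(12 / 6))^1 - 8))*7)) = 405*sqrt(2) / 1232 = 0.46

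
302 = 302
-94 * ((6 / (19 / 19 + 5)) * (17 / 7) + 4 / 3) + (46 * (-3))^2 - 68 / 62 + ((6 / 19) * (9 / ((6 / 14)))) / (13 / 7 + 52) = 87150818194 / 4663113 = 18689.41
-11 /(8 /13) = -143 /8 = -17.88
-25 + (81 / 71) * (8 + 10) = -317 / 71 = -4.46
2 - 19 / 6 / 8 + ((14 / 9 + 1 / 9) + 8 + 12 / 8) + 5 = 853 / 48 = 17.77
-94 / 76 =-47 / 38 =-1.24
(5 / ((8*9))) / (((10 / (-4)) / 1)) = -0.03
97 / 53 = 1.83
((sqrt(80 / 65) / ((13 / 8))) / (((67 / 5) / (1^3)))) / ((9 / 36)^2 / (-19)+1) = 48640 * sqrt(13) / 3430869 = 0.05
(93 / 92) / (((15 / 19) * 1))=589 / 460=1.28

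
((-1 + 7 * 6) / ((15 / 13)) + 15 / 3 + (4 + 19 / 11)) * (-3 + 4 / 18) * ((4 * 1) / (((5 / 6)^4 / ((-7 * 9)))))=92328768 / 1375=67148.19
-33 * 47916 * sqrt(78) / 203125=-1581228 * sqrt(78) / 203125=-68.75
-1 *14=-14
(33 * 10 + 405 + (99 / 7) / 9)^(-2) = 49 / 26584336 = 0.00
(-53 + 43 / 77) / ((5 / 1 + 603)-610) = 2019 / 77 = 26.22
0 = 0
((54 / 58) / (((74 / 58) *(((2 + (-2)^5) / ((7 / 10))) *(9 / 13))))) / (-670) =91 / 2479000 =0.00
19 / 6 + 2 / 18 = 59 / 18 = 3.28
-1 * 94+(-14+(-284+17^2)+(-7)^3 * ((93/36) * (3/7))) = -1931/4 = -482.75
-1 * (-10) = 10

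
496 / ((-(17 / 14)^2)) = -97216 / 289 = -336.39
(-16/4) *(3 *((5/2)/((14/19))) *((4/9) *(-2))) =760/21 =36.19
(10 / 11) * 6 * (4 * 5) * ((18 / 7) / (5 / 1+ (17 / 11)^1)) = 300 / 7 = 42.86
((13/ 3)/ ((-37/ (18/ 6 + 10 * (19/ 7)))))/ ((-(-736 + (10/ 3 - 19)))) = -2743/ 584045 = -0.00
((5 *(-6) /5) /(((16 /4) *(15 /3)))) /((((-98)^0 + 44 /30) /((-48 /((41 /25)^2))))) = 135000 /62197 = 2.17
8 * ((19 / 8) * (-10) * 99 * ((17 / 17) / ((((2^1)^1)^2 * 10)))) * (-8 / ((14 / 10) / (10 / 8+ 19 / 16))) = 366795 / 56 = 6549.91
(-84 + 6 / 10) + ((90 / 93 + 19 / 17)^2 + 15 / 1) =-88944313 / 1388645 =-64.05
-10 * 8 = -80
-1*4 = -4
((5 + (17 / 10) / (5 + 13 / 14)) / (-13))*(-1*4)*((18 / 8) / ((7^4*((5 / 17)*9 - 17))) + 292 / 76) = 187656704477 / 30025969610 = 6.25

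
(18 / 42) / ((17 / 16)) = 48 / 119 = 0.40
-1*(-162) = 162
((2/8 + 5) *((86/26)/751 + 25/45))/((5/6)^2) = 1033242/244075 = 4.23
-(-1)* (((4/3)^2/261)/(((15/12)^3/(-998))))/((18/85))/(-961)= 8686592/507912525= 0.02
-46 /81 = -0.57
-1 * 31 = -31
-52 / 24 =-13 / 6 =-2.17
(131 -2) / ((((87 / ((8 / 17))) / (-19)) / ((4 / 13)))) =-26144 / 6409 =-4.08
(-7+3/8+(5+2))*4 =3/2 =1.50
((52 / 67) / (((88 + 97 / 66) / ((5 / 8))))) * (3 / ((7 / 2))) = 2574 / 553889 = 0.00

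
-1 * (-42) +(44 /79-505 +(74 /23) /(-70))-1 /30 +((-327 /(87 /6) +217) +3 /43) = -127521209329 /475817790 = -268.00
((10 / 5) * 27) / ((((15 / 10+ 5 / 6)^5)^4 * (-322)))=-94143178827 / 12846554873915532161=-0.00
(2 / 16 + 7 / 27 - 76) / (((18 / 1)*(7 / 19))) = -310327 / 27216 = -11.40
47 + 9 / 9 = 48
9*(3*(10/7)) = 270/7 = 38.57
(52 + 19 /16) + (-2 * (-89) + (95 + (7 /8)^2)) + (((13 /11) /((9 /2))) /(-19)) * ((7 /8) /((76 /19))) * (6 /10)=326.95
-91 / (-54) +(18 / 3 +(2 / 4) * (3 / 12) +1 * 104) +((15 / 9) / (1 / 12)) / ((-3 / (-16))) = 47191 / 216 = 218.48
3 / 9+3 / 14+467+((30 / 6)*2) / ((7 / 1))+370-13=34691 / 42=825.98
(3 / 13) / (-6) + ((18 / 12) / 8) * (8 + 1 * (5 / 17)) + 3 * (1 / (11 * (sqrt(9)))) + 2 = 140321 / 38896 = 3.61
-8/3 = -2.67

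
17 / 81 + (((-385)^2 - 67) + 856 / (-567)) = 84004849 / 567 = 148156.70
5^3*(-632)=-79000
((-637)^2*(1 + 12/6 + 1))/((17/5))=8115380/17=477375.29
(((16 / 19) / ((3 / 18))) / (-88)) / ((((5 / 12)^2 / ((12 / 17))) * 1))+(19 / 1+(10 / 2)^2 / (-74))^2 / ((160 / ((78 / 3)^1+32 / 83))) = 36948588259467 / 645946769600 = 57.20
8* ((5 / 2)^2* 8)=400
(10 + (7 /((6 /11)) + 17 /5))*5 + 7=829 /6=138.17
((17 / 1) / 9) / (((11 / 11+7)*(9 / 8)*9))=17 / 729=0.02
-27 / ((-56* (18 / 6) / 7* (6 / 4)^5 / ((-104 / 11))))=-416 / 297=-1.40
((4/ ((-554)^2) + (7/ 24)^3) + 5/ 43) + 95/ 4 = 23.89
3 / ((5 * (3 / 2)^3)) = 8 / 45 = 0.18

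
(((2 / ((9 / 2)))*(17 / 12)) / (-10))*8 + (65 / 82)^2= 0.12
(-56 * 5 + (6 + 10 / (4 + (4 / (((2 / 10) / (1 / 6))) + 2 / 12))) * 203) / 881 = 3626 / 2643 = 1.37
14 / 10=7 / 5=1.40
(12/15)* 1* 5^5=2500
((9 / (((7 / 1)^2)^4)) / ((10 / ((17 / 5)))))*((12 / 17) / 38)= 27 / 2738280475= 0.00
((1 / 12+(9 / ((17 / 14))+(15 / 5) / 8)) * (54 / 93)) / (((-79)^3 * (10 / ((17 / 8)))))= -9633 / 4890946880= -0.00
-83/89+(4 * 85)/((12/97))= 2747.40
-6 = -6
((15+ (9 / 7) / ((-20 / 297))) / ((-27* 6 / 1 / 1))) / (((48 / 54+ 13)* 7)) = 191 / 735000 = 0.00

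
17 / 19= 0.89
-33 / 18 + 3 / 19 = -191 / 114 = -1.68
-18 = -18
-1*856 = -856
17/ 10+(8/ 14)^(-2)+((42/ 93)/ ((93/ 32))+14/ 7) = 1595543/ 230640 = 6.92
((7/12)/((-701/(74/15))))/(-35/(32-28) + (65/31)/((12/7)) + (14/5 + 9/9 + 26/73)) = 586117/481246314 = 0.00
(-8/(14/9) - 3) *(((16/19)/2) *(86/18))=-344/21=-16.38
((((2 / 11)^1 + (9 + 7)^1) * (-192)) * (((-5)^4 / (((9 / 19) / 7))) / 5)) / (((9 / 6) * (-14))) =27056000 / 99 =273292.93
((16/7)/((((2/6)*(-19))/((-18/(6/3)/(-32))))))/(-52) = 27/13832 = 0.00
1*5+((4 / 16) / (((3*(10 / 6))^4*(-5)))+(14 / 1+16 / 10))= 257499 / 12500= 20.60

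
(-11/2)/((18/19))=-209/36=-5.81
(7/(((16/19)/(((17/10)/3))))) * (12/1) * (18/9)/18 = 6.28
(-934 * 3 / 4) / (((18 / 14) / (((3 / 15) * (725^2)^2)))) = -180632936640625 / 6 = -30105489440104.17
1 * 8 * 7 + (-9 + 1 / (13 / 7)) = 618 / 13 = 47.54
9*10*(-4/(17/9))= -3240/17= -190.59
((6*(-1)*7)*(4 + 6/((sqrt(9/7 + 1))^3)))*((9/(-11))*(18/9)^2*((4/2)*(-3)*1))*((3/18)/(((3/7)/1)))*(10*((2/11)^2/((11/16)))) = -9031680/14641 - 1481760*sqrt(7)/14641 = -884.64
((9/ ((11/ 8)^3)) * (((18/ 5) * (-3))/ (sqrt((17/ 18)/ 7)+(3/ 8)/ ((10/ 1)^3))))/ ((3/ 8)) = 200658124800/ 724063245323 - 12740198400000 * sqrt(238)/ 724063245323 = -271.17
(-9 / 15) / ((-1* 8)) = 3 / 40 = 0.08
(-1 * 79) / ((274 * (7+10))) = -79 / 4658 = -0.02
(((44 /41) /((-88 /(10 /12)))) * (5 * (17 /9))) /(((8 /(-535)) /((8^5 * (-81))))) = -698496000 /41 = -17036487.80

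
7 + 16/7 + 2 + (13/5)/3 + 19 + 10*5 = 8521/105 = 81.15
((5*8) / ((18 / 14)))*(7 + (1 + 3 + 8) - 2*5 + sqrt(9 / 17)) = 280*sqrt(17) / 51 + 280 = 302.64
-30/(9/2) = -20/3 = -6.67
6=6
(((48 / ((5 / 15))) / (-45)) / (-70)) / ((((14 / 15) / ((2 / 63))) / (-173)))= -1384 / 5145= -0.27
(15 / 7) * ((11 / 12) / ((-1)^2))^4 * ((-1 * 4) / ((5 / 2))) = -14641 / 6048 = -2.42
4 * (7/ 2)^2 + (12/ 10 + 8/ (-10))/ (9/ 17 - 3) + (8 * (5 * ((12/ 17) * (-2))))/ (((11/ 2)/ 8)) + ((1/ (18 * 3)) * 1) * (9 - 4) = -11736827/ 353430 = -33.21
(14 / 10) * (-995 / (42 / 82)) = -8159 / 3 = -2719.67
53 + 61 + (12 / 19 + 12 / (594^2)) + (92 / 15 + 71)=535654148 / 2793285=191.76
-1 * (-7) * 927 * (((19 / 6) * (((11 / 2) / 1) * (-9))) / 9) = -452067 / 4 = -113016.75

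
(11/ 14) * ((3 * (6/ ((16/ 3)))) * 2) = 297/ 56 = 5.30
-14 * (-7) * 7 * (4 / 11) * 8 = 21952 / 11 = 1995.64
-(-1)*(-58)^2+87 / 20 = 67367 / 20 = 3368.35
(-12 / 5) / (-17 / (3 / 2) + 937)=-36 / 13885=-0.00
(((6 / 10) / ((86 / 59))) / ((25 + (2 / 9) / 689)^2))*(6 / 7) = 20418224931 / 36170222947145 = 0.00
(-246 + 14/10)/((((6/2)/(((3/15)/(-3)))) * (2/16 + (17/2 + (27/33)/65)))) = 1399112/2223315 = 0.63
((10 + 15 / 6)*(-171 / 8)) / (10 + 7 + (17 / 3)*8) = -12825 / 2992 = -4.29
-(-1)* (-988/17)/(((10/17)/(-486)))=240084/5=48016.80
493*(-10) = -4930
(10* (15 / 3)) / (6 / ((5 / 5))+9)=10 / 3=3.33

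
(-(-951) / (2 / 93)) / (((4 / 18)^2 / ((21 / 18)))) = 16715727 / 16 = 1044732.94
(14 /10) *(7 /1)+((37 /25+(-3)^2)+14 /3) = 1871 /75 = 24.95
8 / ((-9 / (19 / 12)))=-1.41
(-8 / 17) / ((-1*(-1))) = -8 / 17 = -0.47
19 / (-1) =-19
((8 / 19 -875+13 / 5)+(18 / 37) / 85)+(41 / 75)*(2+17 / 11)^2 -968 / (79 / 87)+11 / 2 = -10999142663679 / 5711980450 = -1925.63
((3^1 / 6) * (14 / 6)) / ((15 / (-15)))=-7 / 6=-1.17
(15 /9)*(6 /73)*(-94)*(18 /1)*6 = -101520 /73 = -1390.68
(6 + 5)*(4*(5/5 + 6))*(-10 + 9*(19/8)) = 7007/2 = 3503.50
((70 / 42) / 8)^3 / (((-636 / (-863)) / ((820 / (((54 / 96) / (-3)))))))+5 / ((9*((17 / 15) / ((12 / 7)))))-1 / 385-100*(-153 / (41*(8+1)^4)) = -17506032501773 / 331777464480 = -52.76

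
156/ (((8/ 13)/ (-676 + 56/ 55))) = -9410934/ 55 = -171107.89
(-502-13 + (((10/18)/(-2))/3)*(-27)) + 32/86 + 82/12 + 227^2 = 6582058/129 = 51023.71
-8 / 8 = -1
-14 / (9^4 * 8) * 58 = -203 / 13122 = -0.02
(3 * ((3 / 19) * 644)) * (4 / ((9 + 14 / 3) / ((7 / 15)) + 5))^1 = 3381 / 95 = 35.59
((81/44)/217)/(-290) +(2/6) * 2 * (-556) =-3079039283/8306760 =-370.67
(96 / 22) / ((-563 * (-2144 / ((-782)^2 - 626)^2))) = 559794549606 / 414931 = 1349126.84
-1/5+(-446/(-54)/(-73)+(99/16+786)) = 124862749/157680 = 791.87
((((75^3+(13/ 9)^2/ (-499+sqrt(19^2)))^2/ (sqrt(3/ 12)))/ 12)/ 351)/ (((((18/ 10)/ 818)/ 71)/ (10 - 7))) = 7812710658500228074382879/ 955063249920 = 8180307073018.10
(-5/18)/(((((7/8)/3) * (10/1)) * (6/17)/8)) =-136/63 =-2.16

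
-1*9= -9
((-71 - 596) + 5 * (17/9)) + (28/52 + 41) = -72074/117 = -616.02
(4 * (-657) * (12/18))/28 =-438/7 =-62.57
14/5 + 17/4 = 141/20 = 7.05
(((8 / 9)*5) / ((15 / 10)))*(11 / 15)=176 / 81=2.17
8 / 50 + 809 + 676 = 37129 / 25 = 1485.16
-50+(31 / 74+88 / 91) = -327367 / 6734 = -48.61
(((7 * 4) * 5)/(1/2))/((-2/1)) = -140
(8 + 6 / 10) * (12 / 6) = 86 / 5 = 17.20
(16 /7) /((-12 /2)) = -8 /21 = -0.38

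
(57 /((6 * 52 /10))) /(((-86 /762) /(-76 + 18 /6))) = 2642235 /2236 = 1181.68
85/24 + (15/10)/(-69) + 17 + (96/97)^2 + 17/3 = 27.17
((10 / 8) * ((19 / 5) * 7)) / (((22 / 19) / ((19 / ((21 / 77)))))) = 48013 / 24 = 2000.54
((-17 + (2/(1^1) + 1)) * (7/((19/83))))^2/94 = 33080978/16967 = 1949.72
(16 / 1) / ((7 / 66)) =1056 / 7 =150.86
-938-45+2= -981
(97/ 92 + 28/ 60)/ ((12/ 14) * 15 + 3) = 14693/ 153180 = 0.10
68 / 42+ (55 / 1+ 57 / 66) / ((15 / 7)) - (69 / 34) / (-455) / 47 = 47454656 / 1713855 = 27.69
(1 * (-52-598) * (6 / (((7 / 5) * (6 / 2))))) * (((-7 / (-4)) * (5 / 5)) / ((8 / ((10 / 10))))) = -1625 / 8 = -203.12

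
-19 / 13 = -1.46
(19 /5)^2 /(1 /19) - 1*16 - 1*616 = -8941 /25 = -357.64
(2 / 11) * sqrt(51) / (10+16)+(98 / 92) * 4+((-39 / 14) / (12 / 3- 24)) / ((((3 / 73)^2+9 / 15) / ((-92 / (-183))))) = sqrt(51) / 143+1378397677 / 314900544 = 4.43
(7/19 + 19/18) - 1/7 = 3067/2394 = 1.28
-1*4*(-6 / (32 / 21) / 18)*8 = 7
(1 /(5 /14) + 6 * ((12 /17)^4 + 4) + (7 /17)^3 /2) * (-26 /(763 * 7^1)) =-307540259 /2230428305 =-0.14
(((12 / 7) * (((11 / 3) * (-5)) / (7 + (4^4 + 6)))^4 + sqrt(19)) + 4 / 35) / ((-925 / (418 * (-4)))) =945822576528896 / 4577018430844125 + 1672 * sqrt(19) / 925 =8.09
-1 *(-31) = 31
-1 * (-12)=12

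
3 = 3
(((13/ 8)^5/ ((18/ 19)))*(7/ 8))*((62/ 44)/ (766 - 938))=-0.09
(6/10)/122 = 3/610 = 0.00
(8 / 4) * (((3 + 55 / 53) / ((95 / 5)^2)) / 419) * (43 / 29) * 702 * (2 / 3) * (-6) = -51678432 / 232485083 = -0.22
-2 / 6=-1 / 3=-0.33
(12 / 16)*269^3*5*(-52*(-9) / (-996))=-11387088765 / 332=-34298460.14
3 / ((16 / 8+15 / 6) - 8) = -6 / 7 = -0.86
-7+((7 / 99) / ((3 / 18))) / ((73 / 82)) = -6.52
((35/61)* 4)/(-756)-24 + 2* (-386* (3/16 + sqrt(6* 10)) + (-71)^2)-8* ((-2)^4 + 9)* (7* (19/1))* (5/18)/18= 3522.87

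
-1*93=-93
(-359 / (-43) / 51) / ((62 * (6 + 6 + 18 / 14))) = 2513 / 12644838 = 0.00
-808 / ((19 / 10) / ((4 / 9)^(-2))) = -40905 / 19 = -2152.89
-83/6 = -13.83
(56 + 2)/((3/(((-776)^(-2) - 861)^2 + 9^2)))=14333771.94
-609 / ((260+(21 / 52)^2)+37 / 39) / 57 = -1646736 / 40244641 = -0.04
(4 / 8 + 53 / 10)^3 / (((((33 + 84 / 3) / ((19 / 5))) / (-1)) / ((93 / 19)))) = -2268177 / 38125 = -59.49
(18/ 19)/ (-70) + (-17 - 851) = -577229/ 665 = -868.01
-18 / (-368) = 9 / 184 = 0.05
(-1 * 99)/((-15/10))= 66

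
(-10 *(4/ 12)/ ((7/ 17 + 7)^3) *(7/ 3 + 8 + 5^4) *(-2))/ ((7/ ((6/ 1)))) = 46820890/ 5250987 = 8.92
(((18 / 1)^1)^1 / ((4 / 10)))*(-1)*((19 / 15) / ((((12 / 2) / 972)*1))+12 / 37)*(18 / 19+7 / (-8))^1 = -1882089 / 2812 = -669.31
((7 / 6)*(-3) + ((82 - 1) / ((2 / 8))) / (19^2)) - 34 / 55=-127893 / 39710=-3.22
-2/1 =-2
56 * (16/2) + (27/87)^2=376849/841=448.10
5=5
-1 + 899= 898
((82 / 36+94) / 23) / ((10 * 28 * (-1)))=-1733 / 115920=-0.01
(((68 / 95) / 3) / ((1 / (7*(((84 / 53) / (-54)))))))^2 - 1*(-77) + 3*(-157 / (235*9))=66691547008592 / 868609022175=76.78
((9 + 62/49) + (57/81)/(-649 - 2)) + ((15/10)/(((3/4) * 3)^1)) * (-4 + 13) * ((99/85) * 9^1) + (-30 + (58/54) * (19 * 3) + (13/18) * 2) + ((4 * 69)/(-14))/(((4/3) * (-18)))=4461368171/41833260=106.65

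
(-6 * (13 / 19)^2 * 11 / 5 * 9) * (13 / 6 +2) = -83655 / 361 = -231.73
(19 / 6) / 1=19 / 6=3.17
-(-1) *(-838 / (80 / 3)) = -1257 / 40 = -31.42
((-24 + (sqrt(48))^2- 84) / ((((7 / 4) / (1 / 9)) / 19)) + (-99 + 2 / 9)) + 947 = 48878 / 63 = 775.84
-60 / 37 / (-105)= 4 / 259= 0.02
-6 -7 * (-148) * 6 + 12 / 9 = 18634 / 3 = 6211.33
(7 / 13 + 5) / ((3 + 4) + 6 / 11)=792 / 1079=0.73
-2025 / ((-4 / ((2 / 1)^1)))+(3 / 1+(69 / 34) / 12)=138131 / 136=1015.67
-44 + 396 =352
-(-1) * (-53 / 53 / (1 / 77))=-77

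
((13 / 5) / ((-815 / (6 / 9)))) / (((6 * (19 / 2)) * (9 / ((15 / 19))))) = -26 / 7943805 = -0.00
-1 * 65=-65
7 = 7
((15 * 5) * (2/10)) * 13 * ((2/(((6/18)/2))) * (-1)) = -2340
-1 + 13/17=-4/17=-0.24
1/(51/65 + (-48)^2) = 65/149811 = 0.00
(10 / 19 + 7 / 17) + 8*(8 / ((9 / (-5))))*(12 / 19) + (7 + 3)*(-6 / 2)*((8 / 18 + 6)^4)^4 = -52972493864146530671944198833179 / 199508506999714881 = -265514963049782.30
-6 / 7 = -0.86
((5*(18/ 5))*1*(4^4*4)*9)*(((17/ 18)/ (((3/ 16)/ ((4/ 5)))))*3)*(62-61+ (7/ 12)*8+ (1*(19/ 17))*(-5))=786432/ 5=157286.40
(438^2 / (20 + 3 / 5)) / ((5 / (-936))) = -179565984 / 103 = -1743359.07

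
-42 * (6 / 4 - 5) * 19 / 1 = 2793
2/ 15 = 0.13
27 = 27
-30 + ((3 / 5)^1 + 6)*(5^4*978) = 4034220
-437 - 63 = -500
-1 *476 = -476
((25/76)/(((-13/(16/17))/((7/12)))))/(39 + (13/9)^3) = -42525/128606972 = -0.00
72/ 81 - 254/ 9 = -82/ 3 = -27.33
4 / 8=1 / 2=0.50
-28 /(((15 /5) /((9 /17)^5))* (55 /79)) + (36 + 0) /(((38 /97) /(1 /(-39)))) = -56203705182 /19288757345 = -2.91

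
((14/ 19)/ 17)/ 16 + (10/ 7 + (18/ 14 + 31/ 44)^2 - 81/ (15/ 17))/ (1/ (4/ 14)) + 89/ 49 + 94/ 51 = -8456095931/ 402164070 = -21.03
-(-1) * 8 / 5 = 8 / 5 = 1.60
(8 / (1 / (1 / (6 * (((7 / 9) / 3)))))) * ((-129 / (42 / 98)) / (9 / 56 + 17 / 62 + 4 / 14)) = -298592 / 139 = -2148.14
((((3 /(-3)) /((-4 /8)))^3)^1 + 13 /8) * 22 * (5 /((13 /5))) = 21175 /52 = 407.21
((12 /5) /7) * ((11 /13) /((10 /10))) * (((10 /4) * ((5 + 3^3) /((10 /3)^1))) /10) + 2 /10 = 2039 /2275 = 0.90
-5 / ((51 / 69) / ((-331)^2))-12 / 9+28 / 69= -869367623 / 1173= -741148.87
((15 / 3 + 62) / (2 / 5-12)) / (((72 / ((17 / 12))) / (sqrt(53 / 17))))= -335* sqrt(901) / 50112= -0.20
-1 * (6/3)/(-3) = 2/3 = 0.67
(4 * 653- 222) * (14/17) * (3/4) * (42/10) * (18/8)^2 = 31387.20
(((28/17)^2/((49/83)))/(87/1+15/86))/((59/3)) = 114208/42610449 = 0.00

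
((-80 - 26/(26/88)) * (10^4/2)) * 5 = -4200000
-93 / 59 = -1.58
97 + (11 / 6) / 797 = 463865 / 4782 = 97.00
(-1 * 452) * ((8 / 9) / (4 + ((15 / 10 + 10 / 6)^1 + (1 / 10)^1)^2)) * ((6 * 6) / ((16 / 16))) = -3254400 / 3301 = -985.88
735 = 735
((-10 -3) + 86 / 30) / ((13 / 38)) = -5776 / 195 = -29.62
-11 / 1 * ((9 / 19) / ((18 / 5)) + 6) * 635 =-1627505 / 38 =-42829.08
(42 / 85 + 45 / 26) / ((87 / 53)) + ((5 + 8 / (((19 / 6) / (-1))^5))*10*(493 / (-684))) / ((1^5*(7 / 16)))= -15311061876403499 / 189955742337270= -80.60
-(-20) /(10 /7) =14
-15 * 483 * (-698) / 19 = 5057010 / 19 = 266158.42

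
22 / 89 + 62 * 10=55202 / 89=620.25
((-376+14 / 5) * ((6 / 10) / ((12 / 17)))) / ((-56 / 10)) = 15861 / 280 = 56.65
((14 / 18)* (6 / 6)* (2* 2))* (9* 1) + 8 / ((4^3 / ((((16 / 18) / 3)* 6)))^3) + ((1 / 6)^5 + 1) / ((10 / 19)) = 6975169 / 233280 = 29.90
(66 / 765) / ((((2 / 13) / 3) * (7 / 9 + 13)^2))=11583 / 1306960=0.01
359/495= 0.73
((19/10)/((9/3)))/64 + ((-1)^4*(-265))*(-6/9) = 113073/640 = 176.68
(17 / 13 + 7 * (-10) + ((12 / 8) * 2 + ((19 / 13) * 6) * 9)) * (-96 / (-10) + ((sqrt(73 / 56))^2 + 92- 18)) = 1123.34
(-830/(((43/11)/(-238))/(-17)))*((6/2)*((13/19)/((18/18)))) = -1440659220/817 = -1763352.78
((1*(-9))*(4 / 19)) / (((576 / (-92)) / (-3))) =-0.91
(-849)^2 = 720801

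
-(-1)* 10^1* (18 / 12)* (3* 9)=405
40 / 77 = 0.52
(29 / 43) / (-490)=-29 / 21070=-0.00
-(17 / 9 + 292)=-2645 / 9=-293.89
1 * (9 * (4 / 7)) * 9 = 324 / 7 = 46.29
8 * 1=8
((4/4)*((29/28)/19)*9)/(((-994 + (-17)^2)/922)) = -40107/62510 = -0.64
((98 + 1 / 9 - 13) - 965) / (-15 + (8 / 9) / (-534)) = 2114373 / 36049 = 58.65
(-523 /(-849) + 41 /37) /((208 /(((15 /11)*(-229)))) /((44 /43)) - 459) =-62013200 /16532672371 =-0.00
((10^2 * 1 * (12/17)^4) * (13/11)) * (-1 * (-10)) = 269568000/918731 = 293.41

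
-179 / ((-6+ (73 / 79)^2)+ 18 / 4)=2234278 / 8065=277.03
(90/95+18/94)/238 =1017/212534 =0.00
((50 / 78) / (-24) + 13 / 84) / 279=839 / 1828008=0.00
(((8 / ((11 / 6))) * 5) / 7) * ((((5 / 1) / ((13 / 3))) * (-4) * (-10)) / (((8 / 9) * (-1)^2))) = 162000 / 1001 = 161.84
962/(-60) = -481/30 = -16.03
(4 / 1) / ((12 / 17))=17 / 3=5.67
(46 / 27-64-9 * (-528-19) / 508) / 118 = -721535 / 1618488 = -0.45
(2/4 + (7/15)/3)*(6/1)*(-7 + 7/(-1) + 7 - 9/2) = -1357/30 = -45.23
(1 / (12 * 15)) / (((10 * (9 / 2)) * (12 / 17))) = 17 / 97200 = 0.00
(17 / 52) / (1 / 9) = 153 / 52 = 2.94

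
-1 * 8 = -8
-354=-354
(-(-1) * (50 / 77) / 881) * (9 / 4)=225 / 135674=0.00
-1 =-1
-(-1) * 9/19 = 9/19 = 0.47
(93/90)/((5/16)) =3.31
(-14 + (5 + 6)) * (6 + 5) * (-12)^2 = -4752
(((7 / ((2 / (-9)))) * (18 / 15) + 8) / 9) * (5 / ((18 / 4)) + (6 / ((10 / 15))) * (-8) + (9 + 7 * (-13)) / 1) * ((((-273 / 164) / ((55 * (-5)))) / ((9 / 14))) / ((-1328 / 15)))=-4081259 / 75801825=-0.05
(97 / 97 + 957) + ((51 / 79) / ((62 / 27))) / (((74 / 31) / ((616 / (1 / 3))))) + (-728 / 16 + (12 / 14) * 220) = 53964481 / 40922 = 1318.72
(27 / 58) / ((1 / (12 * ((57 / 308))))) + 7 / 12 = 43333 / 26796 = 1.62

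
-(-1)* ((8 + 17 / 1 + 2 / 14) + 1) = 183 / 7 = 26.14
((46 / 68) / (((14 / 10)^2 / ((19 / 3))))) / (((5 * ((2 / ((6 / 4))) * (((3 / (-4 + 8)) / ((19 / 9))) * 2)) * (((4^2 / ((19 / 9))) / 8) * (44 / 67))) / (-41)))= -2166792395 / 71251488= -30.41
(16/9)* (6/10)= 16/15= 1.07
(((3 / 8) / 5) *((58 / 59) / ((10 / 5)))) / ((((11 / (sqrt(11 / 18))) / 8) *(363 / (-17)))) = -493 *sqrt(22) / 2355870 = -0.00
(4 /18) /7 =2 /63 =0.03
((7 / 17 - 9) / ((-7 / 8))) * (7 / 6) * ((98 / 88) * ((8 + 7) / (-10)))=-3577 / 187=-19.13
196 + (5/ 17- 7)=3218/ 17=189.29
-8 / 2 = -4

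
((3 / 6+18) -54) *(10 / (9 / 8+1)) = -2840 / 17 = -167.06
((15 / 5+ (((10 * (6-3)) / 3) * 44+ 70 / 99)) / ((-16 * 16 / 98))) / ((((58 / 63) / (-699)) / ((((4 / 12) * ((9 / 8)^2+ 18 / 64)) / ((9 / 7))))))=51720.38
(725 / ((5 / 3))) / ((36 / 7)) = 84.58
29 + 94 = 123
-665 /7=-95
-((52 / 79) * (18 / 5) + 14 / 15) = -3914 / 1185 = -3.30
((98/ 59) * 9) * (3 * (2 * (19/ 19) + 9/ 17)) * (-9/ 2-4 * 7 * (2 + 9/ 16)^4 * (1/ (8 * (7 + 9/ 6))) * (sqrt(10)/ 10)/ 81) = -512001/ 1003-41677148989 * sqrt(10)/ 16761815040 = -518.33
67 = 67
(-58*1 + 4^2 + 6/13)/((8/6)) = -405/13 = -31.15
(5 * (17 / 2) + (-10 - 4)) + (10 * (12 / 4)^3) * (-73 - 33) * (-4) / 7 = 229359 / 14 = 16382.79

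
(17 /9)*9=17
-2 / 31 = -0.06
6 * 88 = 528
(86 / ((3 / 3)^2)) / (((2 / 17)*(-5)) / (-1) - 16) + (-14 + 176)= 20491 / 131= 156.42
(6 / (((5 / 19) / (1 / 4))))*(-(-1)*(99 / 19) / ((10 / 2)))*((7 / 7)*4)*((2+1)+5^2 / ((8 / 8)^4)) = 16632 / 25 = 665.28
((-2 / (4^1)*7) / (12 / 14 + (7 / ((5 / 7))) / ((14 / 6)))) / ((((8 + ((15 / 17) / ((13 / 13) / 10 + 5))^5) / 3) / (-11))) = 5433103561710055 / 1903135117023856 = 2.85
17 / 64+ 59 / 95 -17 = -97969 / 6080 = -16.11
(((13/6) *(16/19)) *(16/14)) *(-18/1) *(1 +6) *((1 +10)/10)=-27456/95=-289.01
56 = 56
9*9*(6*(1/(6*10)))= 81/10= 8.10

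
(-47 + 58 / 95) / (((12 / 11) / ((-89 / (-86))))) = -1438151 / 32680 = -44.01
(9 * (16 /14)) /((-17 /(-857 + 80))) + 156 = 626.12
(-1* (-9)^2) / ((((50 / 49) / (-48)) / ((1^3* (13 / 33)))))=412776 / 275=1501.00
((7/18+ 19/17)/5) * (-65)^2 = 389545/306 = 1273.02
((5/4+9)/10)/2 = 41/80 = 0.51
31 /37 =0.84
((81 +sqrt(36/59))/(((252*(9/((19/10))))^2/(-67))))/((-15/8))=24187*sqrt(59)/9483925500 +24187/11907000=0.00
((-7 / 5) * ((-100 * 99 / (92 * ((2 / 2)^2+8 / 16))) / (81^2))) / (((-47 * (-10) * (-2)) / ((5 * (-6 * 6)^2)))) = -3080 / 29187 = -0.11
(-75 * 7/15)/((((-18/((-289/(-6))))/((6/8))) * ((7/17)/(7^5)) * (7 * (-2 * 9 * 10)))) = -11796113/5184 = -2275.48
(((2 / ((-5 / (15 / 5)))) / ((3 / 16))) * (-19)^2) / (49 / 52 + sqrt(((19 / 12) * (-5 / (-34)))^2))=-61271808 / 31165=-1966.05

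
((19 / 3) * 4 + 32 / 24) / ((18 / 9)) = 40 / 3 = 13.33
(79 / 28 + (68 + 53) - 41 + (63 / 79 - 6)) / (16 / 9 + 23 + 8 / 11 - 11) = 16997607 / 3176432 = 5.35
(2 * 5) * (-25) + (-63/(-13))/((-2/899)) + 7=-62955/26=-2421.35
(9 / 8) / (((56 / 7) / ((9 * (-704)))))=-891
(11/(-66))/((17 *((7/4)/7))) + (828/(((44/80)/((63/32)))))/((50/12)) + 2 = 2000773/2805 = 713.29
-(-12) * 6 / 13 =72 / 13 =5.54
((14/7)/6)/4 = 1/12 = 0.08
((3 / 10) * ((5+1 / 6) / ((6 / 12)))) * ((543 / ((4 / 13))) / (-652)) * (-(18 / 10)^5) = 12921633621 / 81500000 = 158.55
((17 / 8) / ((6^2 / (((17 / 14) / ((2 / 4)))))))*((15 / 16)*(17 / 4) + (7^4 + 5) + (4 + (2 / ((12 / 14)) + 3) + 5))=347.53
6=6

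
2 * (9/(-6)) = -3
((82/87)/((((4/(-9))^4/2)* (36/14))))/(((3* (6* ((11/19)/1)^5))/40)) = 95936455755/149455328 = 641.91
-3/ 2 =-1.50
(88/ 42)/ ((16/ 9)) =33/ 28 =1.18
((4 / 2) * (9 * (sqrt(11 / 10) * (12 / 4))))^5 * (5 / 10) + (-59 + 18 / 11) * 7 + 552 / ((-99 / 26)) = -18035 / 33 + 3472435494 * sqrt(110) / 125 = 291353139.15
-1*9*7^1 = -63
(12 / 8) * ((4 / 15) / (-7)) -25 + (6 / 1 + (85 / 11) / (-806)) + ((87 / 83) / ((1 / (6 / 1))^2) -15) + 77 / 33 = 463722367 / 77267190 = 6.00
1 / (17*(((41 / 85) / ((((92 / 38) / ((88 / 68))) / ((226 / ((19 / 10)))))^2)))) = 152881 / 5067760720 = 0.00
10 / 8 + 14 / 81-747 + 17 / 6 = -240649 / 324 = -742.74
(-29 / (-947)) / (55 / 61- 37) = -1769 / 2085294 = -0.00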